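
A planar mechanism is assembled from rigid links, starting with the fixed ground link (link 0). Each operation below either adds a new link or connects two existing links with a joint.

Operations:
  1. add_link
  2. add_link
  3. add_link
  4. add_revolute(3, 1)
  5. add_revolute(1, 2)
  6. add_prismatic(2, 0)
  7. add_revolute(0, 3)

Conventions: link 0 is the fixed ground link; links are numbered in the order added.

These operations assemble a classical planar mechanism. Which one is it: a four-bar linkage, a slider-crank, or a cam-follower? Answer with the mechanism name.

links: 4 (incl. ground); joints: 3 revolute, 1 prismatic, 0 higher (cam) pair, forming one closed loop
4 links, 3 revolutes + 1 prismatic in one loop → slider-crank

slider-crank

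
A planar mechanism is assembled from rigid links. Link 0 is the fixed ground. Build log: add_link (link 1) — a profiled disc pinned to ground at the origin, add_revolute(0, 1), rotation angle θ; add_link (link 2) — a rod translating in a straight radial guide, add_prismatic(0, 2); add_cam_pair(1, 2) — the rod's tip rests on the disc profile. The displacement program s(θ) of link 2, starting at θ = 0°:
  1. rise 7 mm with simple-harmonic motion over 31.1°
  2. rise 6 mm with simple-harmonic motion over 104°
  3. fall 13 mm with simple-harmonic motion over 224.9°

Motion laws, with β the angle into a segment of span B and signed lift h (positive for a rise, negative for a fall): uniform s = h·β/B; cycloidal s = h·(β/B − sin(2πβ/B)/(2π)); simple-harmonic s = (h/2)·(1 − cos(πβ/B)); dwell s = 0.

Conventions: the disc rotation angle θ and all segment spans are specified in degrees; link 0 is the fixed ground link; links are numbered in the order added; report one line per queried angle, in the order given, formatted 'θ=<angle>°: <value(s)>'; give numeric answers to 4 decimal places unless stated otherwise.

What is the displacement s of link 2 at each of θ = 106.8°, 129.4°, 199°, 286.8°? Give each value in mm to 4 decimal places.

seg 1 [0°–31.1°] simple-harmonic, h=7: full span → s += 7 → s = 7.0000
seg 2 [31.1°–135.1°] simple-harmonic, h=6: θ=106.8° here. β=75.7, B=104. 6/2·(1 − cos(π·0.7279)) = 4.9689 → s = 11.9689
seg 2 [31.1°–135.1°] simple-harmonic, h=6: θ=129.4° here. β=98.3, B=104. 6/2·(1 − cos(π·0.9452)) = 5.9556 → s = 12.9556
seg 2 [31.1°–135.1°] simple-harmonic, h=6: full span → s += 6 → s = 13.0000
seg 3 [135.1°–360°] simple-harmonic, h=-13: θ=199° here. β=63.9, B=224.9. -13/2·(1 − cos(π·0.2841)) = -2.4220 → s = 10.5780
seg 3 [135.1°–360°] simple-harmonic, h=-13: θ=286.8° here. β=151.7, B=224.9. -13/2·(1 − cos(π·0.6745)) = -9.8879 → s = 3.1121

θ=106.8°: 11.9689
θ=129.4°: 12.9556
θ=199°: 10.5780
θ=286.8°: 3.1121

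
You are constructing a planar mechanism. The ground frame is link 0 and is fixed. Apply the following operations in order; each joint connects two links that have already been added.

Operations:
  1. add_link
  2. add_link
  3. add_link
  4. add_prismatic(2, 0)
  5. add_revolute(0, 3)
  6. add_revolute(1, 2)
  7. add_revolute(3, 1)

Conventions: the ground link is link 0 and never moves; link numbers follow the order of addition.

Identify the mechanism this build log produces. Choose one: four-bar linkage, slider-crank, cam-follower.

links: 4 (incl. ground); joints: 3 revolute, 1 prismatic, 0 higher (cam) pair, forming one closed loop
4 links, 3 revolutes + 1 prismatic in one loop → slider-crank

slider-crank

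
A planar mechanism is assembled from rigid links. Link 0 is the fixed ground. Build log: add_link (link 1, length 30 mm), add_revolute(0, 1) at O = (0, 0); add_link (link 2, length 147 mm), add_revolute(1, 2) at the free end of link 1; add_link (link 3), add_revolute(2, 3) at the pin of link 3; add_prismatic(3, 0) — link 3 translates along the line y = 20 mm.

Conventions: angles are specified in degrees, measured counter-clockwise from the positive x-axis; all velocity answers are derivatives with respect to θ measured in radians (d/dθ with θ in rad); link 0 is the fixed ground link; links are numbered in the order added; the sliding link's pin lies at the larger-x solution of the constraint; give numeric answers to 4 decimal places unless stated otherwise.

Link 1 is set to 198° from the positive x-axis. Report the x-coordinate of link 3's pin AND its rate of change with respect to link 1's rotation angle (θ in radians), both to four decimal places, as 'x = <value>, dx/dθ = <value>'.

geometry: r = 30 mm, L = 147 mm, e = 20 mm
crank pin P = (r cos θ, r sin θ) = (-28.531695, -9.270510)
h = r sin θ − e = -9.270510 − 20 = -29.270510
x = r cos θ + √(L² − h²) = -28.531695 + 144.056368 = 115.524673
dx/dθ = −r sin θ − h·r cos θ/√(L² − h²) (θ in radians; h = -29.270510) = 3.473215

x = 115.5247, dx/dθ = 3.4732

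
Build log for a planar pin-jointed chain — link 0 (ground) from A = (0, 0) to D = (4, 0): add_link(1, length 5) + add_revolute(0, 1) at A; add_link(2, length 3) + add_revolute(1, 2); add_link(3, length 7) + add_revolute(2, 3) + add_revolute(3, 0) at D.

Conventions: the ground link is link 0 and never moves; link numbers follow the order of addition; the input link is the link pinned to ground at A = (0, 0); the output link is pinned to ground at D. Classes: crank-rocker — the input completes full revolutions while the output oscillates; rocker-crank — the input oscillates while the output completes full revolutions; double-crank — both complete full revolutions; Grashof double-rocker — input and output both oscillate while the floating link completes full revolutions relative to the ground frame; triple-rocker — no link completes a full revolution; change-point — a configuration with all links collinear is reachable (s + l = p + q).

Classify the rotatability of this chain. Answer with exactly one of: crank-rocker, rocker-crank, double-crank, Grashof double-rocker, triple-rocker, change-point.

lengths: ground=4, input=5, coupler=3, output=7
sorted: s=3 (shortest), l=7 (longest), p+q=9
s + l = 10 vs p + q = 9
s + l > p + q → non-Grashof → no link fully rotates → triple-rocker

triple-rocker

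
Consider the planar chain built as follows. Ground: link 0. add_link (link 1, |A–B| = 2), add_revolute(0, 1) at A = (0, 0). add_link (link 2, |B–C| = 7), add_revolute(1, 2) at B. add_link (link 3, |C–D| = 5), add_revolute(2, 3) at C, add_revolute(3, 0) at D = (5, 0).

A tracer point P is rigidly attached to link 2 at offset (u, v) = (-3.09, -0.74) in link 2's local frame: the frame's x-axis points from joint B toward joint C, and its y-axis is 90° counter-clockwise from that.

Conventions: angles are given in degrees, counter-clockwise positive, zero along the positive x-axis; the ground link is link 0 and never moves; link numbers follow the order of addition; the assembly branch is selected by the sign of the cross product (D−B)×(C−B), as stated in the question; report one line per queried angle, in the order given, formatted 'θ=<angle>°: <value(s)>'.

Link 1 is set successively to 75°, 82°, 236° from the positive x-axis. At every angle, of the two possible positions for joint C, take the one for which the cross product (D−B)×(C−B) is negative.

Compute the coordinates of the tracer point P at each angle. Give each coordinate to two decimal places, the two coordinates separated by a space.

A=(0,0), D=(5.00,0)
θ=75°: B = A + 2.00·(cos75°, sin75°) = (0.5176, 1.9319)
θ=75°: |BD| = 4.8809
θ=75°: circle(B,7.00) ∩ circle(D,5.00): a=4.8990, h=5.0000
θ=75°:   candidates: C₊=(6.9956,4.5845) cross=24.405; C₋=(3.0376,-4.5988) cross=-24.405
θ=75°:   branch - wants cross < 0 → take C=(3.0376,-4.5988) (cross=-24.405)
θ=75°: ex = (C−B)/|BC| = (0.3600,-0.9330); ey = (0.9330,0.3600)
θ=75°: P = B + -3.09·ex + -0.74·ey = (-1.2851,4.5483)
θ=82°: B = A + 2.00·(cos82°, sin82°) = (0.2783, 1.9805)
θ=82°: |BD| = 5.1202
θ=82°: circle(B,7.00) ∩ circle(D,5.00): a=4.9038, h=4.9953
θ=82°:   candidates: C₊=(6.7326,4.6902) cross=25.577; C₋=(2.8682,-4.5228) cross=-25.577
θ=82°:   branch - wants cross < 0 → take C=(2.8682,-4.5228) (cross=-25.577)
θ=82°: ex = (C−B)/|BC| = (0.3700,-0.9290); ey = (0.9290,0.3700)
θ=82°: P = B + -3.09·ex + -0.74·ey = (-1.5524,4.5775)
θ=236°: B = A + 2.00·(cos236°, sin236°) = (-1.1184, -1.6581)
θ=236°: |BD| = 6.3391
θ=236°: circle(B,7.00) ∩ circle(D,5.00): a=5.0626, h=4.8343
θ=236°:   candidates: C₊=(2.5034,4.3321) cross=30.645; C₋=(5.0324,-4.9999) cross=-30.645
θ=236°:   branch - wants cross < 0 → take C=(5.0324,-4.9999) (cross=-30.645)
θ=236°: ex = (C−B)/|BC| = (0.8787,-0.4774); ey = (0.4774,0.8787)
θ=236°: P = B + -3.09·ex + -0.74·ey = (-4.1868,-0.8331)

θ=75°: -1.29 4.55
θ=82°: -1.55 4.58
θ=236°: -4.19 -0.83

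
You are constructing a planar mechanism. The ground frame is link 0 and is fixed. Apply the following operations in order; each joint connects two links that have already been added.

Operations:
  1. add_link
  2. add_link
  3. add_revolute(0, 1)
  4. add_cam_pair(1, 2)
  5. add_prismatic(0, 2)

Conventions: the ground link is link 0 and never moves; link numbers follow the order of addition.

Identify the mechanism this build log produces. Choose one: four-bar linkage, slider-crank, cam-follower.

links: 3 (incl. ground); joints: 1 revolute, 1 prismatic, 1 higher (cam) pair, forming one closed loop
3 links, revolute + prismatic + higher pair in one loop → cam-follower

cam-follower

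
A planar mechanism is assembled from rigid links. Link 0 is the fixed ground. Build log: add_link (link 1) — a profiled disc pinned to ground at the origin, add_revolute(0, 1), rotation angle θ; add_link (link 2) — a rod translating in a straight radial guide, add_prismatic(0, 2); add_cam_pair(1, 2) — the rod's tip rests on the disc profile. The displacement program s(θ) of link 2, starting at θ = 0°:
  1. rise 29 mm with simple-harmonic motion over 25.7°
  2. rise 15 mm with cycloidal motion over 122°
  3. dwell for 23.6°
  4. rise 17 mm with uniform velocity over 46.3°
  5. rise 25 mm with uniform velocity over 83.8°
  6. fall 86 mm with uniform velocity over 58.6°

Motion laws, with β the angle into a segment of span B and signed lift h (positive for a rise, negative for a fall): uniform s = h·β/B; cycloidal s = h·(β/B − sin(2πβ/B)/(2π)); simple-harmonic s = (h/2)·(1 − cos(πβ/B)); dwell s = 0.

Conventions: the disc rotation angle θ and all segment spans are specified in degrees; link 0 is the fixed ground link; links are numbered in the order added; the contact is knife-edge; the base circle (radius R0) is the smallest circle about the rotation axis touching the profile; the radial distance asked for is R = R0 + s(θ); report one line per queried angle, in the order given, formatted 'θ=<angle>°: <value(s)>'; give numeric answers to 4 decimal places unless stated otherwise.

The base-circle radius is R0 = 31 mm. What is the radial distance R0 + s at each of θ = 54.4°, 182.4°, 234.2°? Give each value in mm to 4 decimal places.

seg 1 [0°–25.7°] simple-harmonic, h=29: full span → s += 29 → s = 29.0000
seg 2 [25.7°–147.7°] cycloidal, h=15: θ=54.4° here. β=28.7, B=122. 15·(0.2352 − sin(2π·0.2352)/(2π)) = 1.1516 → s = 30.1516
seg 2 [25.7°–147.7°] cycloidal, h=15: full span → s += 15 → s = 44.0000
seg 3 [147.7°–171.3°] dwell: s stays 44.0000
seg 4 [171.3°–217.6°] uniform, h=17: θ=182.4° here. β=11.1, B=46.3. 17·11.1/46.3 = 4.0756 → s = 48.0756
seg 4 [171.3°–217.6°] uniform, h=17: full span → s += 17 → s = 61.0000
seg 5 [217.6°–301.4°] uniform, h=25: θ=234.2° here. β=16.6, B=83.8. 25·16.6/83.8 = 4.9523 → s = 65.9523
θ=54.4°: R = R0 + s = 31 + 30.1516 = 61.1516
θ=182.4°: R = R0 + s = 31 + 48.0756 = 79.0756
θ=234.2°: R = R0 + s = 31 + 65.9523 = 96.9523

θ=54.4°: 61.1516
θ=182.4°: 79.0756
θ=234.2°: 96.9523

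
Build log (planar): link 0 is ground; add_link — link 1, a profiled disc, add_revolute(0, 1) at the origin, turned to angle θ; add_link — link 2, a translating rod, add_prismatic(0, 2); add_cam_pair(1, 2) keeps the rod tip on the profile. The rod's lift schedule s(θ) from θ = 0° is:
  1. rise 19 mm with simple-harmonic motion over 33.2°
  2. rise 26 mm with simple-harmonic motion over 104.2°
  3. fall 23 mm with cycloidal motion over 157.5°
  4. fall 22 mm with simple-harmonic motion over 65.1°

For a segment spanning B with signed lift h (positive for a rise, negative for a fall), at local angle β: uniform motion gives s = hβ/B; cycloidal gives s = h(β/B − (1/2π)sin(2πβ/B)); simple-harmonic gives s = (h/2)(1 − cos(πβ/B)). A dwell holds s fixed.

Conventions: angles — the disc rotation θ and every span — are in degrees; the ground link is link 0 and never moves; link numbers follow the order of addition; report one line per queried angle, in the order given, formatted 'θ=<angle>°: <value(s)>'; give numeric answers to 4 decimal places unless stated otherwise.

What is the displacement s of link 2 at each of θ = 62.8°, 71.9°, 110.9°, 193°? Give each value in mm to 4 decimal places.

seg 1 [0°–33.2°] simple-harmonic, h=19: full span → s += 19 → s = 19.0000
seg 2 [33.2°–137.4°] simple-harmonic, h=26: θ=62.8° here. β=29.6, B=104.2. 26/2·(1 − cos(π·0.2841)) = 4.8422 → s = 23.8422
seg 2 [33.2°–137.4°] simple-harmonic, h=26: θ=71.9° here. β=38.7, B=104.2. 26/2·(1 − cos(π·0.3714)) = 7.8896 → s = 26.8896
seg 2 [33.2°–137.4°] simple-harmonic, h=26: θ=110.9° here. β=77.7, B=104.2. 26/2·(1 − cos(π·0.7457)) = 22.0668 → s = 41.0668
seg 2 [33.2°–137.4°] simple-harmonic, h=26: full span → s += 26 → s = 45.0000
seg 3 [137.4°–294.9°] cycloidal, h=-23: θ=193° here. β=55.6, B=157.5. -23·(0.3530 − sin(2π·0.3530)/(2π)) = -5.1992 → s = 39.8008

θ=62.8°: 23.8422
θ=71.9°: 26.8896
θ=110.9°: 41.0668
θ=193°: 39.8008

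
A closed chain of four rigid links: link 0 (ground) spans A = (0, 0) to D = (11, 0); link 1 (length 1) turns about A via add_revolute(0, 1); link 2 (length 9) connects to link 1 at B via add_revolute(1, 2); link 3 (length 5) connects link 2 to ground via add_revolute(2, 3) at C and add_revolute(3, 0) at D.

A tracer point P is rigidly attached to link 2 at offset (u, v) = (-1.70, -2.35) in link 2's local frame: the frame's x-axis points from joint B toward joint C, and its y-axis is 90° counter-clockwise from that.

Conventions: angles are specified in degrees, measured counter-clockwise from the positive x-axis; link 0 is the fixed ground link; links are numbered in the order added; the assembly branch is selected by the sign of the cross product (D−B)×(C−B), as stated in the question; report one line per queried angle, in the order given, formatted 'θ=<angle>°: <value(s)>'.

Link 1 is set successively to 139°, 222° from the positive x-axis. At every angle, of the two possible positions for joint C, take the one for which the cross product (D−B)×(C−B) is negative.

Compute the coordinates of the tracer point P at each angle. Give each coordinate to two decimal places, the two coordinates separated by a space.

A=(0,0), D=(11.00,0)
θ=139°: B = A + 1.00·(cos139°, sin139°) = (-0.7547, 0.6561)
θ=139°: |BD| = 11.7730
θ=139°: circle(B,9.00) ∩ circle(D,5.00): a=8.2648, h=3.5627
θ=139°:   candidates: C₊=(7.6958,3.7526) cross=41.943; C₋=(7.2987,-3.3616) cross=-41.943
θ=139°:   branch - wants cross < 0 → take C=(7.2987,-3.3616) (cross=-41.943)
θ=139°: ex = (C−B)/|BC| = (0.8948,-0.4464); ey = (0.4464,0.8948)
θ=139°: P = B + -1.70·ex + -2.35·ey = (-3.3250,-0.6879)
θ=222°: B = A + 1.00·(cos222°, sin222°) = (-0.7431, -0.6691)
θ=222°: |BD| = 11.7622
θ=222°: circle(B,9.00) ∩ circle(D,5.00): a=8.2616, h=3.5701
θ=222°:   candidates: C₊=(7.3020,3.3652) cross=41.993; C₋=(7.7082,-3.7635) cross=-41.993
θ=222°:   branch - wants cross < 0 → take C=(7.7082,-3.7635) (cross=-41.993)
θ=222°: ex = (C−B)/|BC| = (0.9390,-0.3438); ey = (0.3438,0.9390)
θ=222°: P = B + -1.70·ex + -2.35·ey = (-3.1475,-2.2914)

θ=139°: -3.32 -0.69
θ=222°: -3.15 -2.29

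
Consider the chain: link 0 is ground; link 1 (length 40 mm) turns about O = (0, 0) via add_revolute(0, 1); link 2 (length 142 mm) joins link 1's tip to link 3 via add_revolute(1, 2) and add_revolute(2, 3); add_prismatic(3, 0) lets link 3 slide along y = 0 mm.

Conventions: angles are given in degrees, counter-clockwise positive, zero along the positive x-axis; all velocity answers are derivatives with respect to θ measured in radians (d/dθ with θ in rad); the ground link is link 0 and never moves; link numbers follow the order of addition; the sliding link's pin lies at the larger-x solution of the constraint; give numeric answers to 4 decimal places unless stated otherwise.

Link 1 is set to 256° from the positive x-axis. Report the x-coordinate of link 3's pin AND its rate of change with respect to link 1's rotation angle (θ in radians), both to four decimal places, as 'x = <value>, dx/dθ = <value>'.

geometry: r = 40 mm, L = 142 mm, e = 0 mm
crank pin P = (r cos θ, r sin θ) = (-9.676876, -38.811829)
h = r sin θ − e = -38.811829 − 0 = -38.811829
x = r cos θ + √(L² − h²) = -9.676876 + 136.592979 = 126.916103
dx/dθ = −r sin θ − h·r cos θ/√(L² − h²) (θ in radians; h = -38.811829) = 36.062220

x = 126.9161, dx/dθ = 36.0622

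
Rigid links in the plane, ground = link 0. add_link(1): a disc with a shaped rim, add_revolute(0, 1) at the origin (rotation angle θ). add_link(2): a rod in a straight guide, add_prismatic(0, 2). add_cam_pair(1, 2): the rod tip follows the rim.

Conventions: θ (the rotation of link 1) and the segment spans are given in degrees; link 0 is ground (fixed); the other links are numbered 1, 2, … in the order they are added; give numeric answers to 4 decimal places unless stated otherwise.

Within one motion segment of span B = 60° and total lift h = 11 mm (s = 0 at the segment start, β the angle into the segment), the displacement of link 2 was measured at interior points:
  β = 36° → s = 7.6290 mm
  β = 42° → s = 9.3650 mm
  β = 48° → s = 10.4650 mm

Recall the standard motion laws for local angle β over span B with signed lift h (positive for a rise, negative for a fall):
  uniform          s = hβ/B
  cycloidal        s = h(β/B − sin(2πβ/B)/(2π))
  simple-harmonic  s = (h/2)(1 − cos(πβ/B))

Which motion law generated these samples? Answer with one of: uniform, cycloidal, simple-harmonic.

candidates at β/B = r: uniform s = h·r (linear in β); cycloidal s = h·(r − sin(2πr)/(2π)); simple-harmonic s = (h/2)(1 − cos(πr))
β=36°: printed 7.6290 | uniform 6.6000, cycloidal 7.6290, simple-harmonic 7.1996
β=42°: printed 9.3650 | uniform 7.7000, cycloidal 9.3650, simple-harmonic 8.7328
β=48°: printed 10.4650 | uniform 8.8000, cycloidal 10.4650, simple-harmonic 9.9496
only one law matches every sample → cycloidal

cycloidal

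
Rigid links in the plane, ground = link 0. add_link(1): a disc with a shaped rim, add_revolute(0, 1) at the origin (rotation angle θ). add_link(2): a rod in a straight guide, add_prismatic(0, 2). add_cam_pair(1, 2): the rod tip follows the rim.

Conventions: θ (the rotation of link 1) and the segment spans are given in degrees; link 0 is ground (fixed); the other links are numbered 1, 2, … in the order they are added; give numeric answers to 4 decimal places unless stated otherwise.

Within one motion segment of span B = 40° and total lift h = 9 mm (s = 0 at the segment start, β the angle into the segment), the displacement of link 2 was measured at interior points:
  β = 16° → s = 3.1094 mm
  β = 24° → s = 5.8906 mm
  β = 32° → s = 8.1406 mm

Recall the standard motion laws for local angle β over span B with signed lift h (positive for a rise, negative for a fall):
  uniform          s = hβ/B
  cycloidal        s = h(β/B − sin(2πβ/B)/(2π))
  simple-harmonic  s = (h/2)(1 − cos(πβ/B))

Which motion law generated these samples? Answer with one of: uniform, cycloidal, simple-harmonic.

candidates at β/B = r: uniform s = h·r (linear in β); cycloidal s = h·(r − sin(2πr)/(2π)); simple-harmonic s = (h/2)(1 − cos(πr))
β=16°: printed 3.1094 | uniform 3.6000, cycloidal 2.7581, simple-harmonic 3.1094
β=24°: printed 5.8906 | uniform 5.4000, cycloidal 6.2419, simple-harmonic 5.8906
β=32°: printed 8.1406 | uniform 7.2000, cycloidal 8.5623, simple-harmonic 8.1406
only one law matches every sample → simple-harmonic

simple-harmonic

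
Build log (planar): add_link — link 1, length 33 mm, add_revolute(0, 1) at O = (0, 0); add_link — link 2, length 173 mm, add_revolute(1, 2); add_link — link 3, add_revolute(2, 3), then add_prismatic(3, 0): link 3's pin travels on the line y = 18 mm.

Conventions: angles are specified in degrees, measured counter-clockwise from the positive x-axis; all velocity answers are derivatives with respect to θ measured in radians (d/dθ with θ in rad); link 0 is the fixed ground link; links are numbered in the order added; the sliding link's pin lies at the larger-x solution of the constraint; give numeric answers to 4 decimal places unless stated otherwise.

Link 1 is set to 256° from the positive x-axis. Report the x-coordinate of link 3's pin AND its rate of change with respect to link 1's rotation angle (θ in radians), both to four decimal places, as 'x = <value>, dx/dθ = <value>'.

geometry: r = 33 mm, L = 173 mm, e = 18 mm
crank pin P = (r cos θ, r sin θ) = (-7.983423, -32.019759)
h = r sin θ − e = -32.019759 − 18 = -50.019759
x = r cos θ + √(L² − h²) = -7.983423 + 165.611062 = 157.627639
dx/dθ = −r sin θ − h·r cos θ/√(L² − h²) (θ in radians; h = -50.019759) = 29.608514

x = 157.6276, dx/dθ = 29.6085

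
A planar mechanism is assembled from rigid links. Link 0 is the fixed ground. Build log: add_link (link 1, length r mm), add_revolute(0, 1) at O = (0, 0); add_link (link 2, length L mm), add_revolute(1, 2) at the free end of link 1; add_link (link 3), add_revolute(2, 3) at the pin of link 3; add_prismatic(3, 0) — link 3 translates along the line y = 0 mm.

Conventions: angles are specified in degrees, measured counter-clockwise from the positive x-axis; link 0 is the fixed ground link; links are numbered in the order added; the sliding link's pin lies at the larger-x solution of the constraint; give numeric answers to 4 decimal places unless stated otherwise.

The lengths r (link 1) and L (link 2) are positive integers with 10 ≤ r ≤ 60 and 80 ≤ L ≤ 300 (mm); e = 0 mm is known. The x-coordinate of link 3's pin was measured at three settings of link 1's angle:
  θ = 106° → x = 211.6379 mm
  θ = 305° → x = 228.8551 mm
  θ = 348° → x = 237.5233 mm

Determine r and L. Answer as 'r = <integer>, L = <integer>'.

constraint per measurement: (x − r cos θ)² + (r sin θ − e)² = L²
subtracting the θ₁ and θ₂ equations cancels the r² and L² terms:
r = (x₁² − x₂²) / (2[(x₁cos θ₁ + e sin θ₁) − (x₂cos θ₂ + e sin θ₂)]) = 20.0000 → r = 20
L² = (x₁ − r cos θ₁)² + (r sin θ₁ − e)² = 47524.0132 → L = 218.0000 → L = 218
check at θ₃=348°: x = 237.5233 (printed 237.5233) ✓

r = 20, L = 218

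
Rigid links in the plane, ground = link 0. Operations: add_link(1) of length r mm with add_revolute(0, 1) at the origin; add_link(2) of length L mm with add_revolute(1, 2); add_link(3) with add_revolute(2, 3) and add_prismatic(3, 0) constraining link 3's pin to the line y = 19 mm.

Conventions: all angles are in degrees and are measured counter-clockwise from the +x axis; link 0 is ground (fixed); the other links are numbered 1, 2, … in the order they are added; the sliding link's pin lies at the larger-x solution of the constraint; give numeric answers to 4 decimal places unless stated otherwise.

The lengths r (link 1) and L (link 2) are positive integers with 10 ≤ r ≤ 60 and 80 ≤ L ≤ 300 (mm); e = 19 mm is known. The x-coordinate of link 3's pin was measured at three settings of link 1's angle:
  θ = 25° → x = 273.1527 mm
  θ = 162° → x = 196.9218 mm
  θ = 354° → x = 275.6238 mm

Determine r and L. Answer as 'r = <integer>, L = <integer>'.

constraint per measurement: (x − r cos θ)² + (r sin θ − e)² = L²
subtracting the θ₁ and θ₂ equations cancels the r² and L² terms:
r = (x₁² − x₂²) / (2[(x₁cos θ₁ + e sin θ₁) − (x₂cos θ₂ + e sin θ₂)]) = 41.0000 → r = 41
L² = (x₁ − r cos θ₁)² + (r sin θ₁ − e)² = 55696.0039 → L = 236.0000 → L = 236
check at θ₃=354°: x = 275.6238 (printed 275.6238) ✓

r = 41, L = 236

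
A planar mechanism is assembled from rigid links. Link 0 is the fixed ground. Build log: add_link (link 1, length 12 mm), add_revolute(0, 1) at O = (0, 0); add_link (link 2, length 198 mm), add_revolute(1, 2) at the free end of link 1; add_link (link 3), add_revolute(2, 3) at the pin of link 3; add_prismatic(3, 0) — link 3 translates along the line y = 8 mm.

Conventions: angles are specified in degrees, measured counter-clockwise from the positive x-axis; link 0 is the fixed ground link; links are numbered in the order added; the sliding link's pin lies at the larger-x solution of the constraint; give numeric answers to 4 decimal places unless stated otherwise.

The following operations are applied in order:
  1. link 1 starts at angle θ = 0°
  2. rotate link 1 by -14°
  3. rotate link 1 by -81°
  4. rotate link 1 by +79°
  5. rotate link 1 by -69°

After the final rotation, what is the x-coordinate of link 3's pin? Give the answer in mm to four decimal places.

geometry: r = 12 mm, L = 198 mm, e = 8 mm; θ starts at 0°
rotate link 1 by -14°: θ ← 0° -14° = -14°
rotate link 1 by -81°: θ ← -14° -81° = -95°
rotate link 1 by +79°: θ ← -95° +79° = -16°
rotate link 1 by -69°: θ ← -16° -69° = -85°
crank pin P = (r cos θ, r sin θ) = (1.045869, -11.954336)
h = r sin θ − e = -11.954336 − 8 = -19.954336
x = r cos θ + √(L² − h²) = 1.045869 + 196.991940 = 198.037809

198.0378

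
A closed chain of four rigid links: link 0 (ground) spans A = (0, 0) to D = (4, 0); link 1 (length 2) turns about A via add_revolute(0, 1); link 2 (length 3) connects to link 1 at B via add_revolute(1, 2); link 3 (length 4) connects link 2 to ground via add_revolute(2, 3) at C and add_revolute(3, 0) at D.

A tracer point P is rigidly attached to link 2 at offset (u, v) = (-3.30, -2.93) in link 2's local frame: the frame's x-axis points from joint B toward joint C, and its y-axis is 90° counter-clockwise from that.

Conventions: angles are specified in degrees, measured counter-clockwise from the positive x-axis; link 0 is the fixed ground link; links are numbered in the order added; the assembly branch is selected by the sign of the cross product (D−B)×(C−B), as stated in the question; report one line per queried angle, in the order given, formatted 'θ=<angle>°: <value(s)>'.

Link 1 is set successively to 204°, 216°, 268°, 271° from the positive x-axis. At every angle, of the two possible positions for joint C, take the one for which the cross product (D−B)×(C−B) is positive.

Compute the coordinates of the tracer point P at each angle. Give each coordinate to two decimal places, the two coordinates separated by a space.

A=(0,0), D=(4.00,0)
θ=204°: B = A + 2.00·(cos204°, sin204°) = (-1.8271, -0.8135)
θ=204°: |BD| = 5.8836
θ=204°: circle(B,3.00) ∩ circle(D,4.00): a=2.3469, h=1.8687
θ=204°:   candidates: C₊=(0.2389,1.3617) cross=10.995; C₋=(0.7557,-2.3397) cross=-10.995
θ=204°:   branch + wants cross > 0 → take C=(0.2389,1.3617) (cross=10.995)
θ=204°: ex = (C−B)/|BC| = (0.6887,0.7251); ey = (-0.7251,0.6887)
θ=204°: P = B + -3.30·ex + -2.93·ey = (-1.9753,-5.2240)
θ=216°: B = A + 2.00·(cos216°, sin216°) = (-1.6180, -1.1756)
θ=216°: |BD| = 5.7397
θ=216°: circle(B,3.00) ∩ circle(D,4.00): a=2.2601, h=1.9728
θ=216°:   candidates: C₊=(0.1901,1.2183) cross=11.324; C₋=(0.9982,-2.6437) cross=-11.324
θ=216°:   branch + wants cross > 0 → take C=(0.1901,1.2183) (cross=11.324)
θ=216°: ex = (C−B)/|BC| = (0.6027,0.7980); ey = (-0.7980,0.6027)
θ=216°: P = B + -3.30·ex + -2.93·ey = (-1.2689,-5.5748)
θ=268°: B = A + 2.00·(cos268°, sin268°) = (-0.0698, -1.9988)
θ=268°: |BD| = 4.5341
θ=268°: circle(B,3.00) ∩ circle(D,4.00): a=1.4951, h=2.6009
θ=268°:   candidates: C₊=(0.1257,0.9948) cross=11.793; C₋=(2.4188,-3.6742) cross=-11.793
θ=268°:   branch + wants cross > 0 → take C=(0.1257,0.9948) (cross=11.793)
θ=268°: ex = (C−B)/|BC| = (0.0652,0.9979); ey = (-0.9979,0.0652)
θ=268°: P = B + -3.30·ex + -2.93·ey = (2.6389,-5.4827)
θ=271°: B = A + 2.00·(cos271°, sin271°) = (0.0349, -1.9997)
θ=271°: |BD| = 4.4408
θ=271°: circle(B,3.00) ∩ circle(D,4.00): a=1.4323, h=2.6360
θ=271°:   candidates: C₊=(0.1267,0.9989) cross=11.706; C₋=(2.5007,-3.7084) cross=-11.706
θ=271°:   branch + wants cross > 0 → take C=(0.1267,0.9989) (cross=11.706)
θ=271°: ex = (C−B)/|BC| = (0.0306,0.9995); ey = (-0.9995,0.0306)
θ=271°: P = B + -3.30·ex + -2.93·ey = (2.8625,-5.3878)

θ=204°: -1.98 -5.22
θ=216°: -1.27 -5.57
θ=268°: 2.64 -5.48
θ=271°: 2.86 -5.39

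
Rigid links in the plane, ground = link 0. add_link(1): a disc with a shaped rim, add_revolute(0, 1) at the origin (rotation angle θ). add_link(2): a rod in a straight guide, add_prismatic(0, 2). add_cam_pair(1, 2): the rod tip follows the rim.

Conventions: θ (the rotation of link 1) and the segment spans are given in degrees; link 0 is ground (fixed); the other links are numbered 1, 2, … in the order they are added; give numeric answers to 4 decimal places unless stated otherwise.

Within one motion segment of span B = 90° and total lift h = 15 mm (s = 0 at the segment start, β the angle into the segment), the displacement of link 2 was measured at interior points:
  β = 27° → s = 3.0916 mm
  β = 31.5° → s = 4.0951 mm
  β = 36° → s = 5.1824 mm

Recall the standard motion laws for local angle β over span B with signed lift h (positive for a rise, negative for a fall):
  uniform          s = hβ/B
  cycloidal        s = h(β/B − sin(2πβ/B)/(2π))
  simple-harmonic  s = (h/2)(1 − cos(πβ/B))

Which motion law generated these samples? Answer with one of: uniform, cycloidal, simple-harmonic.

candidates at β/B = r: uniform s = h·r (linear in β); cycloidal s = h·(r − sin(2πr)/(2π)); simple-harmonic s = (h/2)(1 − cos(πr))
β=27°: printed 3.0916 | uniform 4.5000, cycloidal 2.2295, simple-harmonic 3.0916
β=31.5°: printed 4.0951 | uniform 5.2500, cycloidal 3.3186, simple-harmonic 4.0951
β=36°: printed 5.1824 | uniform 6.0000, cycloidal 4.5968, simple-harmonic 5.1824
only one law matches every sample → simple-harmonic

simple-harmonic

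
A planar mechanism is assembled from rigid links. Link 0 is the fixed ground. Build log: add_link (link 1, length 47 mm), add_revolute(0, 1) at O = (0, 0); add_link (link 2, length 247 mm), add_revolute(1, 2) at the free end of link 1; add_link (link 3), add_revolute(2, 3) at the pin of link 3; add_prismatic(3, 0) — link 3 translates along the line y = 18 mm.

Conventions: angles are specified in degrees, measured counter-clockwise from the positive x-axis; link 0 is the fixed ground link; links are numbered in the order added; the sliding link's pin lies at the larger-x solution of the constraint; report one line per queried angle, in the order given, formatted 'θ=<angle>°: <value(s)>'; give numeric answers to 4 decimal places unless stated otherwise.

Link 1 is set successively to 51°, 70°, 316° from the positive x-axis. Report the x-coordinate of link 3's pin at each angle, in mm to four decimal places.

geometry: r = 47 mm, L = 247 mm, e = 18 mm
θ=51°: crank pin P = (r cos θ, r sin θ) = (29.578058, 36.525860)
θ=51°: h = r sin θ − e = 36.525860 − 18 = 18.525860
θ=51°: x = r cos θ + √(L² − h²) = 29.578058 + 246.304268 = 275.882327
θ=70°: crank pin P = (r cos θ, r sin θ) = (16.074947, 44.165553)
θ=70°: h = r sin θ − e = 44.165553 − 18 = 26.165553
θ=70°: x = r cos θ + √(L² − h²) = 16.074947 + 245.610187 = 261.685133
θ=316°: crank pin P = (r cos θ, r sin θ) = (33.808971, -32.648943)
θ=316°: h = r sin θ − e = -32.648943 − 18 = -50.648943
θ=316°: x = r cos θ + √(L² − h²) = 33.808971 + 241.751287 = 275.560257

θ=51°: 275.8823
θ=70°: 261.6851
θ=316°: 275.5603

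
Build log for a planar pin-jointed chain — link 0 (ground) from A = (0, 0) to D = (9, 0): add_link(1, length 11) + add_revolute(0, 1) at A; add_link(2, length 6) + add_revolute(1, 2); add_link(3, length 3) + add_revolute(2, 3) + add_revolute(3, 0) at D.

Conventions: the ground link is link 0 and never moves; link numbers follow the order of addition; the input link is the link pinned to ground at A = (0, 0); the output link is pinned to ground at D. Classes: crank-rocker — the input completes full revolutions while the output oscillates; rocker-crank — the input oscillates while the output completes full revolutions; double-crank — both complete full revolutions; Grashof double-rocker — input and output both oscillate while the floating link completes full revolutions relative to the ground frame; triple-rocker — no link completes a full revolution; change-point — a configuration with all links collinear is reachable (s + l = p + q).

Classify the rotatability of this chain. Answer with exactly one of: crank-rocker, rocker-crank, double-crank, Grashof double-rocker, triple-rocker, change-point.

lengths: ground=9, input=11, coupler=6, output=3
sorted: s=3 (shortest), l=11 (longest), p+q=15
s + l = 14 vs p + q = 15
s + l < p + q (Grashof) with shortest = output link → rocker-crank

rocker-crank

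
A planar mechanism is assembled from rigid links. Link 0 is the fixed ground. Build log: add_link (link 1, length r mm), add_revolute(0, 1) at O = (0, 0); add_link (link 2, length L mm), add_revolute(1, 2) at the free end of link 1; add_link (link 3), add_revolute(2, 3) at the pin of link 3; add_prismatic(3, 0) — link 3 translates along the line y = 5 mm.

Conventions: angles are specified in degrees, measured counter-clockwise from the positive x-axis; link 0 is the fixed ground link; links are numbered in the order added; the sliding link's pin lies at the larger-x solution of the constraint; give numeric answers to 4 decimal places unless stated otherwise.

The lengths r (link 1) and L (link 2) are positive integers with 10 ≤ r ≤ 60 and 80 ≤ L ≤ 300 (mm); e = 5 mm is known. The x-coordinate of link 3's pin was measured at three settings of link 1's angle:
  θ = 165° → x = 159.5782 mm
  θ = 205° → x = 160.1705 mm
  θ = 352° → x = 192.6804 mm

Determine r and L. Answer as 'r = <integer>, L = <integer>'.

constraint per measurement: (x − r cos θ)² + (r sin θ − e)² = L²
subtracting the θ₁ and θ₂ equations cancels the r² and L² terms:
r = (x₁² − x₂²) / (2[(x₁cos θ₁ + e sin θ₁) − (x₂cos θ₂ + e sin θ₂)]) = 17.0014 → r = 17
L² = (x₁ − r cos θ₁)² + (r sin θ₁ − e)² = 30975.9866 → L = 176.0000 → L = 176
check at θ₃=352°: x = 192.6804 (printed 192.6804) ✓

r = 17, L = 176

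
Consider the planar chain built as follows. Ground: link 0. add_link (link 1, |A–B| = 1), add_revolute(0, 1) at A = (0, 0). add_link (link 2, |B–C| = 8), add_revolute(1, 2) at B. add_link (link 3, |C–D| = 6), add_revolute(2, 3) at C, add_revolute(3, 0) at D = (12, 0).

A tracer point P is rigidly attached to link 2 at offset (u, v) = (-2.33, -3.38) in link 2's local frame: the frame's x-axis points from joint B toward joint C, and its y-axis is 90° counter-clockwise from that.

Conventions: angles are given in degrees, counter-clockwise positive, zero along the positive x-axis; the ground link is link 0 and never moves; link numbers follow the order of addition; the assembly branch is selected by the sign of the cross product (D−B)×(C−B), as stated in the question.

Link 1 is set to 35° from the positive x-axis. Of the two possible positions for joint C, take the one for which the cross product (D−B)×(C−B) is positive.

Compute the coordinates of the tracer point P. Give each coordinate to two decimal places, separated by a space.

A=(0,0), D=(12.00,0)
B = A + 1.00·(cos35°, sin35°) = (0.8192, 0.5736)
|BD| = 11.1956
circle(B,8.00) ∩ circle(D,6.00): a=6.8483, h=4.1354
  candidates: C₊=(7.8703,4.3526) cross=46.298; C₋=(7.4466,-3.9072) cross=-46.298
  branch + wants cross > 0 → take C=(7.8703,4.3526) (cross=46.298)
ex = (C−B)/|BC| = (0.8814,0.4724); ey = (-0.4724,0.8814)
P = B + -2.33·ex + -3.38·ey = (0.3622,-3.5062)

0.36 -3.51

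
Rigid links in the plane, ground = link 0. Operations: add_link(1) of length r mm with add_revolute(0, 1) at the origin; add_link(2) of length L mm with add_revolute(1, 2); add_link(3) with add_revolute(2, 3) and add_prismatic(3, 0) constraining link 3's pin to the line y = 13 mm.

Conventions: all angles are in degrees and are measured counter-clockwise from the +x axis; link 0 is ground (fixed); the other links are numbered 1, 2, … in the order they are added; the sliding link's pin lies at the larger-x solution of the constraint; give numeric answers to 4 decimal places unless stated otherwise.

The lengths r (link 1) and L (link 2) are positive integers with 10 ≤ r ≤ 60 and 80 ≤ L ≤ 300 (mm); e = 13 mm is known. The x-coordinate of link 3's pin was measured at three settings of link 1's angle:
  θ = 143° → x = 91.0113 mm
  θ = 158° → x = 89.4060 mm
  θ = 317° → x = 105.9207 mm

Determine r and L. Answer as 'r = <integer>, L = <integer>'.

constraint per measurement: (x − r cos θ)² + (r sin θ − e)² = L²
subtracting the θ₁ and θ₂ equations cancels the r² and L² terms:
r = (x₁² − x₂²) / (2[(x₁cos θ₁ + e sin θ₁) − (x₂cos θ₂ + e sin θ₂)]) = 11.0001 → r = 11
L² = (x₁ − r cos θ₁)² + (r sin θ₁ − e)² = 10000.0045 → L = 100.0000 → L = 100
check at θ₃=317°: x = 105.9207 (printed 105.9207) ✓

r = 11, L = 100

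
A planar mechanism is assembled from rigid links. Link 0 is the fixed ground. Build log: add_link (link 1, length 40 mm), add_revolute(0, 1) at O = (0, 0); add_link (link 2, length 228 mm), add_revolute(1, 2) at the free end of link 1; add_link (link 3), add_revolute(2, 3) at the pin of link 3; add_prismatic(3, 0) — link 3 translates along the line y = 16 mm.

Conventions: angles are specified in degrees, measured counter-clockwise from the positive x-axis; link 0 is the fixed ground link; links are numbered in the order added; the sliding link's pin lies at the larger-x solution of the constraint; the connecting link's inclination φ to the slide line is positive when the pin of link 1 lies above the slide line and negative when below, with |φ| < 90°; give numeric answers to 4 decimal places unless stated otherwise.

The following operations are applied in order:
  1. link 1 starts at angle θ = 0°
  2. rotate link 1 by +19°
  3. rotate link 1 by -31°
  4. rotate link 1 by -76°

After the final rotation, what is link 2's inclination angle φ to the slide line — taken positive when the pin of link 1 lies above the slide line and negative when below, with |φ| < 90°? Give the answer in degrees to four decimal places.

geometry: r = 40 mm, L = 228 mm, e = 16 mm; θ starts at 0°
rotate link 1 by +19°: θ ← 0° +19° = 19°
rotate link 1 by -31°: θ ← 19° -31° = -12°
rotate link 1 by -76°: θ ← -12° -76° = -88°
h = r sin θ − e = -39.975633 − 16 = -55.975633
sin φ = h / L = -55.975633 / 228 = -0.24550716
φ = arcsin(-0.24550716) = -14.211807°

-14.2118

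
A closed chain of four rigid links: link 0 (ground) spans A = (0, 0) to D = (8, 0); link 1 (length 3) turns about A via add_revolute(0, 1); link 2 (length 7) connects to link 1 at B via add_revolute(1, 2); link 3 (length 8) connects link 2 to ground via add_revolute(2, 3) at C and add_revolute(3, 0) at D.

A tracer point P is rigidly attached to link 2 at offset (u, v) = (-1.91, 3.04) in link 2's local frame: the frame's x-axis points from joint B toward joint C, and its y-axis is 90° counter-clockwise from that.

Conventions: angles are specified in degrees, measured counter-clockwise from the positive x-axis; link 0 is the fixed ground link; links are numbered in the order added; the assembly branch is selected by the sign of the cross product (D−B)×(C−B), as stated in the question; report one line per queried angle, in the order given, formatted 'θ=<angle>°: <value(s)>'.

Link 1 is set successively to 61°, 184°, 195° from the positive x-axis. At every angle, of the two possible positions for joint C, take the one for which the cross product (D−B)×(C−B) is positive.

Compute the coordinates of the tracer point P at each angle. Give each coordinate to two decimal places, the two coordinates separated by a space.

A=(0,0), D=(8.00,0)
θ=61°: B = A + 3.00·(cos61°, sin61°) = (1.4544, 2.6239)
θ=61°: |BD| = 7.0519
θ=61°: circle(B,7.00) ∩ circle(D,8.00): a=2.4624, h=6.5526
θ=61°:   candidates: C₊=(6.1781,7.7898) cross=46.208; C₋=(1.3019,-4.3745) cross=-46.208
θ=61°:   branch + wants cross > 0 → take C=(6.1781,7.7898) (cross=46.208)
θ=61°: ex = (C−B)/|BC| = (0.6748,0.7380); ey = (-0.7380,0.6748)
θ=61°: P = B + -1.91·ex + 3.04·ey = (-2.0780,3.2657)
θ=184°: B = A + 3.00·(cos184°, sin184°) = (-2.9927, -0.2093)
θ=184°: |BD| = 10.9947
θ=184°: circle(B,7.00) ∩ circle(D,8.00): a=4.8152, h=5.0807
θ=184°:   candidates: C₊=(1.7249,4.9622) cross=55.861; C₋=(1.9183,-5.1974) cross=-55.861
θ=184°:   branch + wants cross > 0 → take C=(1.7249,4.9622) (cross=55.861)
θ=184°: ex = (C−B)/|BC| = (0.6739,0.7388); ey = (-0.7388,0.6739)
θ=184°: P = B + -1.91·ex + 3.04·ey = (-6.5258,0.4285)
θ=195°: B = A + 3.00·(cos195°, sin195°) = (-2.8978, -0.7765)
θ=195°: |BD| = 10.9254
θ=195°: circle(B,7.00) ∩ circle(D,8.00): a=4.7762, h=5.1174
θ=195°:   candidates: C₊=(1.5027,4.6674) cross=55.910; C₋=(2.2301,-5.5415) cross=-55.910
θ=195°:   branch + wants cross > 0 → take C=(1.5027,4.6674) (cross=55.910)
θ=195°: ex = (C−B)/|BC| = (0.6286,0.7777); ey = (-0.7777,0.6286)
θ=195°: P = B + -1.91·ex + 3.04·ey = (-6.4627,-0.3508)

θ=61°: -2.08 3.27
θ=184°: -6.53 0.43
θ=195°: -6.46 -0.35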